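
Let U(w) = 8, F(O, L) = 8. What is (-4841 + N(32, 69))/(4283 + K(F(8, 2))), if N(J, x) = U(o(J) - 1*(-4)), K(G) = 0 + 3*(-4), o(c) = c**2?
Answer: -4833/4271 ≈ -1.1316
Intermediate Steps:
K(G) = -12 (K(G) = 0 - 12 = -12)
N(J, x) = 8
(-4841 + N(32, 69))/(4283 + K(F(8, 2))) = (-4841 + 8)/(4283 - 12) = -4833/4271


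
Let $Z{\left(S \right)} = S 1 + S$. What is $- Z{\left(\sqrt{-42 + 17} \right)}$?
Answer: $- 10 i \approx - 10.0 i$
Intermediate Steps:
$Z{\left(S \right)} = 2 S$ ($Z{\left(S \right)} = S + S = 2 S$)
$- Z{\left(\sqrt{-42 + 17} \right)} = - 2 \sqrt{-42 + 17} = - 2 \sqrt{-25} = - 2 \cdot 5 i = - 10 i$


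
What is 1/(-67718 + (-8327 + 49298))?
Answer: -1/26747 ≈ -3.7387e-5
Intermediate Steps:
1/(-67718 + (-8327 + 49298)) = 1/(-67718 + 40971) = 1/(-26747) = -1/26747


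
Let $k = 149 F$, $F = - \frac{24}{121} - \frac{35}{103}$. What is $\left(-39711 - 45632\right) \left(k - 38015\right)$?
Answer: $\frac{40519174118784}{12463} \approx 3.2512 \cdot 10^{9}$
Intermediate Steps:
$F = - \frac{6707}{12463}$ ($F = \left(-24\right) \frac{1}{121} - \frac{35}{103} = - \frac{24}{121} - \frac{35}{103} = - \frac{6707}{12463} \approx -0.53815$)
$k = - \frac{999343}{12463}$ ($k = 149 \left(- \frac{6707}{12463}\right) = - \frac{999343}{12463} \approx -80.185$)
$\left(-39711 - 45632\right) \left(k - 38015\right) = \left(-39711 - 45632\right) \left(- \frac{999343}{12463} - 38015\right) = \left(-85343\right) \left(- \frac{474780288}{12463}\right) = \frac{40519174118784}{12463}$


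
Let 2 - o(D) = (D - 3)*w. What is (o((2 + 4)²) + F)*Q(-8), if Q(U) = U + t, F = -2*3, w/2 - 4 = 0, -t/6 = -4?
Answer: -4288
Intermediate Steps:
t = 24 (t = -6*(-4) = 24)
w = 8 (w = 8 + 2*0 = 8 + 0 = 8)
F = -6
o(D) = 26 - 8*D (o(D) = 2 - (D - 3)*8 = 2 - (-3 + D)*8 = 2 - (-24 + 8*D) = 2 + (24 - 8*D) = 26 - 8*D)
Q(U) = 24 + U (Q(U) = U + 24 = 24 + U)
(o((2 + 4)²) + F)*Q(-8) = ((26 - 8*(2 + 4)²) - 6)*(24 - 8) = ((26 - 8*6²) - 6)*16 = ((26 - 8*36) - 6)*16 = ((26 - 288) - 6)*16 = (-262 - 6)*16 = -268*16 = -4288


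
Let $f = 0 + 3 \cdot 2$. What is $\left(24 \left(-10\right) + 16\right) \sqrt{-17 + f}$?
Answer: $- 224 i \sqrt{11} \approx - 742.92 i$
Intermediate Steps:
$f = 6$ ($f = 0 + 6 = 6$)
$\left(24 \left(-10\right) + 16\right) \sqrt{-17 + f} = \left(24 \left(-10\right) + 16\right) \sqrt{-17 + 6} = \left(-240 + 16\right) \sqrt{-11} = - 224 i \sqrt{11}$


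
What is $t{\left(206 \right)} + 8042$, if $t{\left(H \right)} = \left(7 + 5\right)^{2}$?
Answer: $8186$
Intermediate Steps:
$t{\left(H \right)} = 144$ ($t{\left(H \right)} = 12^{2} = 144$)
$t{\left(206 \right)} + 8042 = 144 + 8042 = 8186$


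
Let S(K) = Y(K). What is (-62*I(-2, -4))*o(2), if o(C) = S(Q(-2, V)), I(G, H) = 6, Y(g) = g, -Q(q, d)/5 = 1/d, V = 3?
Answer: 620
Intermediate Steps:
Q(q, d) = -5/d
S(K) = K
o(C) = -5/3
(-62*I(-2, -4))*o(2) = -62*6*(-5/3) = -372*(-5/3) = 620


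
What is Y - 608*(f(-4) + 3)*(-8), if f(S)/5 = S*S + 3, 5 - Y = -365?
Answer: 477042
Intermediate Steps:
Y = 370 (Y = 5 - 1*(-365) = 5 + 365 = 370)
f(S) = 15 + 5*S² (f(S) = 5*(S*S + 3) = 5*(S² + 3) = 5*(3 + S²) = 15 + 5*S²)
Y - 608*(f(-4) + 3)*(-8) = 370 - 608*((15 + 5*(-4)²) + 3)*(-8) = 370 - 608*((15 + 5*16) + 3)*(-8) = 370 - 608*((15 + 80) + 3)*(-8) = 370 - 608*(95 + 3)*(-8) = 370 - 59584*(-8) = 370 - 608*(-784) = 370 + 476672 = 477042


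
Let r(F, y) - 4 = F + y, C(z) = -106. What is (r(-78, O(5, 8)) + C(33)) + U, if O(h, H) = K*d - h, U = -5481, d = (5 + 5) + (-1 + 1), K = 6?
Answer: -5606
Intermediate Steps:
d = 10 (d = 10 + 0 = 10)
O(h, H) = 60 - h (O(h, H) = 6*10 - h = 60 - h)
r(F, y) = 4 + F + y (r(F, y) = 4 + (F + y) = 4 + F + y)
(r(-78, O(5, 8)) + C(33)) + U = ((4 - 78 + (60 - 1*5)) - 106) - 5481 = ((4 - 78 + (60 - 5)) - 106) - 5481 = ((4 - 78 + 55) - 106) - 5481 = (-19 - 106) - 5481 = -125 - 5481 = -5606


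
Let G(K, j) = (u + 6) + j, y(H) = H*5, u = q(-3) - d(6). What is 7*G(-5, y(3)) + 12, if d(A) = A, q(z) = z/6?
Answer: 227/2 ≈ 113.50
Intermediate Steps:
q(z) = z/6 (q(z) = z*(⅙) = z/6)
u = -13/2 (u = (⅙)*(-3) - 1*6 = -½ - 6 = -13/2 ≈ -6.5000)
y(H) = 5*H
G(K, j) = -½ + j (G(K, j) = (-13/2 + 6) + j = -½ + j)
7*G(-5, y(3)) + 12 = 7*(-½ + 5*3) + 12 = 7*(-½ + 15) + 12 = 7*(29/2) + 12 = 203/2 + 12 = 227/2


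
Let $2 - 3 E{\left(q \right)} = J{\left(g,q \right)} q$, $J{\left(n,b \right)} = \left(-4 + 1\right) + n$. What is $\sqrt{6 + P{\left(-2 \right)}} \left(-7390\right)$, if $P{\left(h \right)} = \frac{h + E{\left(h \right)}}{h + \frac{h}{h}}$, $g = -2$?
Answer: $- \frac{29560 \sqrt{6}}{3} \approx -24136.0$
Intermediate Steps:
$J{\left(n,b \right)} = -3 + n$
$E{\left(q \right)} = \frac{2}{3} + \frac{5 q}{3}$ ($E{\left(q \right)} = \frac{2}{3} - \frac{\left(-3 - 2\right) q}{3} = \frac{2}{3} - \frac{\left(-5\right) q}{3} = \frac{2}{3} + \frac{5 q}{3}$)
$P{\left(h \right)} = \frac{\frac{2}{3} + \frac{8 h}{3}}{1 + h}$ ($P{\left(h \right)} = \frac{h + \left(\frac{2}{3} + \frac{5 h}{3}\right)}{h + \frac{h}{h}} = \frac{\frac{2}{3} + \frac{8 h}{3}}{h + 1} = \frac{\frac{2}{3} + \frac{8 h}{3}}{1 + h}$)
$\sqrt{6 + P{\left(-2 \right)}} \left(-7390\right) = \sqrt{6 + \frac{2 \left(1 + 4 \left(-2\right)\right)}{3 \left(1 - 2\right)}} \left(-7390\right) = \sqrt{6 + \frac{2 \left(1 - 8\right)}{3 \left(-1\right)}} \left(-7390\right) = \sqrt{6 + \frac{2}{3} \left(-1\right) \left(-7\right)} \left(-7390\right) = \sqrt{6 + \frac{14}{3}} \left(-7390\right) = \sqrt{\frac{32}{3}} \left(-7390\right) = \frac{4 \sqrt{6}}{3} \left(-7390\right) = - \frac{29560 \sqrt{6}}{3}$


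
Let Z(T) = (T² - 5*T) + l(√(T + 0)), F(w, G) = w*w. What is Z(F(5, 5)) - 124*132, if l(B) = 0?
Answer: -15868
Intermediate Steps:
F(w, G) = w²
Z(T) = T² - 5*T (Z(T) = (T² - 5*T) + 0 = T² - 5*T)
Z(F(5, 5)) - 124*132 = 5²*(-5 + 5²) - 124*132 = 25*(-5 + 25) - 16368 = 25*20 - 16368 = 500 - 16368 = -15868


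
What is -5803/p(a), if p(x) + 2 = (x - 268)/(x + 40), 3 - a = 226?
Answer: -1061949/125 ≈ -8495.6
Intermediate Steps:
a = -223 (a = 3 - 1*226 = 3 - 226 = -223)
p(x) = -2 + (-268 + x)/(40 + x) (p(x) = -2 + (x - 268)/(x + 40) = -2 + (-268 + x)/(40 + x))
-5803/p(a) = -5803*(40 - 223)/(-348 - 1*(-223)) = -5803*(-183/(-348 + 223)) = -5803/((-1/183*(-125))) = -5803/125/183 = -5803*183/125 = -1061949/125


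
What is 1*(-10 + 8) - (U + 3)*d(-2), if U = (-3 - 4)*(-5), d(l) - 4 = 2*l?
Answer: -2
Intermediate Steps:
d(l) = 4 + 2*l
U = 35 (U = -7*(-5) = 35)
1*(-10 + 8) - (U + 3)*d(-2) = 1*(-10 + 8) - (35 + 3)*(4 + 2*(-2)) = 1*(-2) - 38*(4 - 4) = -2 - 38*0 = -2 - 1*0 = -2 + 0 = -2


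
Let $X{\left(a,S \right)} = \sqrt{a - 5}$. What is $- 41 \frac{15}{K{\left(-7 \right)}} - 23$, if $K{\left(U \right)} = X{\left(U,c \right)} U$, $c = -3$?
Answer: $-23 - \frac{205 i \sqrt{3}}{14} \approx -23.0 - 25.362 i$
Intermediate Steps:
$X{\left(a,S \right)} = \sqrt{-5 + a}$
$K{\left(U \right)} = U \sqrt{-5 + U}$ ($K{\left(U \right)} = \sqrt{-5 + U} U = U \sqrt{-5 + U}$)
$- 41 \frac{15}{K{\left(-7 \right)}} - 23 = - 41 \frac{15}{\left(-7\right) \sqrt{-5 - 7}} - 23 = - 41 \frac{15}{\left(-7\right) \sqrt{-12}} - 23 = - 41 \frac{15}{\left(-7\right) 2 i \sqrt{3}} - 23 = - 41 \frac{15}{\left(-14\right) i \sqrt{3}} - 23 = - 41 \cdot 15 \frac{i \sqrt{3}}{42} - 23 = - 41 \frac{5 i \sqrt{3}}{14} - 23 = - \frac{205 i \sqrt{3}}{14} - 23 = -23 - \frac{205 i \sqrt{3}}{14}$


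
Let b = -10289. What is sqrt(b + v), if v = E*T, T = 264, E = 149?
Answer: sqrt(29047) ≈ 170.43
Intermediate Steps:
v = 39336 (v = 149*264 = 39336)
sqrt(b + v) = sqrt(-10289 + 39336) = sqrt(29047)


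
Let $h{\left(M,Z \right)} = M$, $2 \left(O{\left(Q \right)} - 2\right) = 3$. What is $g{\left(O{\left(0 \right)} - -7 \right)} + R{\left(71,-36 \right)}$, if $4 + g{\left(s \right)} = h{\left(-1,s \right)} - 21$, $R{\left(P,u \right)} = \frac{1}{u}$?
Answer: $- \frac{937}{36} \approx -26.028$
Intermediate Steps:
$O{\left(Q \right)} = \frac{7}{2}$ ($O{\left(Q \right)} = 2 + \frac{1}{2} \cdot 3 = 2 + \frac{3}{2} = \frac{7}{2}$)
$g{\left(s \right)} = -26$ ($g{\left(s \right)} = -4 - 22 = -26$)
$g{\left(O{\left(0 \right)} - -7 \right)} + R{\left(71,-36 \right)} = -26 + \frac{1}{-36} = -26 - \frac{1}{36} = - \frac{937}{36}$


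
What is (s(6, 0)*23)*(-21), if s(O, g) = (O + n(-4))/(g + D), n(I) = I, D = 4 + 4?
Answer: -483/4 ≈ -120.75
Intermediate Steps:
D = 8
s(O, g) = (-4 + O)/(8 + g) (s(O, g) = (O - 4)/(g + 8) = (-4 + O)/(8 + g))
(s(6, 0)*23)*(-21) = (((-4 + 6)/(8 + 0))*23)*(-21) = ((2/8)*23)*(-21) = (((⅛)*2)*23)*(-21) = ((¼)*23)*(-21) = (23/4)*(-21) = -483/4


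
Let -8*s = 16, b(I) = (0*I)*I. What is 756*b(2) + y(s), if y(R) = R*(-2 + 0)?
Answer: 4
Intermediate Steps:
b(I) = 0 (b(I) = 0*I = 0)
s = -2 (s = -⅛*16 = -2)
y(R) = -2*R (y(R) = R*(-2) = -2*R)
756*b(2) + y(s) = 756*0 - 2*(-2) = 0 + 4 = 4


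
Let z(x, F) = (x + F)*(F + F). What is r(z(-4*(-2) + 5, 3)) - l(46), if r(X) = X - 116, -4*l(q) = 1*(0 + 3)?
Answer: -77/4 ≈ -19.250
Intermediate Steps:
l(q) = -¾ (l(q) = -(0 + 3)/4 = -3/4 = -¼*3 = -¾)
z(x, F) = 2*F*(F + x) (z(x, F) = (F + x)*(2*F) = 2*F*(F + x))
r(X) = -116 + X
r(z(-4*(-2) + 5, 3)) - l(46) = (-116 + 2*3*(3 + (-4*(-2) + 5))) - 1*(-¾) = (-116 + 2*3*(3 + (8 + 5))) + ¾ = (-116 + 2*3*(3 + 13)) + ¾ = (-116 + 2*3*16) + ¾ = (-116 + 96) + ¾ = -20 + ¾ = -77/4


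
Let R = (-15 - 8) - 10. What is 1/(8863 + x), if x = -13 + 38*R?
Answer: 1/7596 ≈ 0.00013165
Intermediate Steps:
R = -33 (R = -23 - 10 = -33)
x = -1267 (x = -13 + 38*(-33) = -13 - 1254 = -1267)
1/(8863 + x) = 1/(8863 - 1267) = 1/7596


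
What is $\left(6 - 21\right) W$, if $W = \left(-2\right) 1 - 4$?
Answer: $90$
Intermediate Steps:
$W = -6$ ($W = -2 - 4 = -6$)
$\left(6 - 21\right) W = \left(6 - 21\right) \left(-6\right) = \left(-15\right) \left(-6\right) = 90$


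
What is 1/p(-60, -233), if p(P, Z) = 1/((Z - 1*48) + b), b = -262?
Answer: -543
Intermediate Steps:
p(P, Z) = 1/(-310 + Z) (p(P, Z) = 1/((Z - 1*48) - 262) = 1/((Z - 48) - 262) = 1/((-48 + Z) - 262) = 1/(-310 + Z))
1/p(-60, -233) = 1/(1/(-310 - 233)) = 1/(1/(-543)) = 1/(-1/543) = -543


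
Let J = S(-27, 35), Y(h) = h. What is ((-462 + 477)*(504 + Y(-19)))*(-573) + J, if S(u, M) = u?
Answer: -4168602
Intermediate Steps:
J = -27
((-462 + 477)*(504 + Y(-19)))*(-573) + J = ((-462 + 477)*(504 - 19))*(-573) - 27 = (15*485)*(-573) - 27 = 7275*(-573) - 27 = -4168575 - 27 = -4168602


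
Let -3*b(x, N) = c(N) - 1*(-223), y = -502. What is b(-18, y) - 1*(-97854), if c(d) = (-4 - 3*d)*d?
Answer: 1047343/3 ≈ 3.4911e+5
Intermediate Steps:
c(d) = d*(-4 - 3*d)
b(x, N) = -223/3 + N*(4 + 3*N)/3 (b(x, N) = -(-N*(4 + 3*N) - 1*(-223))/3 = -(-N*(4 + 3*N) + 223)/3 = -(223 - N*(4 + 3*N))/3 = -223/3 + N*(4 + 3*N)/3)
b(-18, y) - 1*(-97854) = (-223/3 + (⅓)*(-502)*(4 + 3*(-502))) - 1*(-97854) = (-223/3 + (⅓)*(-502)*(4 - 1506)) + 97854 = (-223/3 + (⅓)*(-502)*(-1502)) + 97854 = (-223/3 + 754004/3) + 97854 = 753781/3 + 97854 = 1047343/3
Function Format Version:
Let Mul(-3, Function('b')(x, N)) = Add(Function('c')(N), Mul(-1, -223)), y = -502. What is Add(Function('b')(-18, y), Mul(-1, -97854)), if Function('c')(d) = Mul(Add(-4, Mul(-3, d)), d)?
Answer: Rational(1047343, 3) ≈ 3.4911e+5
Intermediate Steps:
Function('c')(d) = Mul(d, Add(-4, Mul(-3, d)))
Function('b')(x, N) = Add(Rational(-223, 3), Mul(Rational(1, 3), N, Add(4, Mul(3, N)))) (Function('b')(x, N) = Mul(Rational(-1, 3), Add(Mul(-1, N, Add(4, Mul(3, N))), Mul(-1, -223))) = Mul(Rational(-1, 3), Add(Mul(-1, N, Add(4, Mul(3, N))), 223)) = Mul(Rational(-1, 3), Add(223, Mul(-1, N, Add(4, Mul(3, N))))) = Add(Rational(-223, 3), Mul(Rational(1, 3), N, Add(4, Mul(3, N)))))
Add(Function('b')(-18, y), Mul(-1, -97854)) = Add(Add(Rational(-223, 3), Mul(Rational(1, 3), -502, Add(4, Mul(3, -502)))), Mul(-1, -97854)) = Add(Add(Rational(-223, 3), Mul(Rational(1, 3), -502, Add(4, -1506))), 97854) = Add(Add(Rational(-223, 3), Mul(Rational(1, 3), -502, -1502)), 97854) = Add(Add(Rational(-223, 3), Rational(754004, 3)), 97854) = Add(Rational(753781, 3), 97854) = Rational(1047343, 3)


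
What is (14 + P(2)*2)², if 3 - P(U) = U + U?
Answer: 144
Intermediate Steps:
P(U) = 3 - 2*U (P(U) = 3 - (U + U) = 3 - 2*U)
(14 + P(2)*2)² = (14 + (3 - 2*2)*2)² = (14 + (3 - 4)*2)² = (14 - 1*2)² = (14 - 2)² = 12² = 144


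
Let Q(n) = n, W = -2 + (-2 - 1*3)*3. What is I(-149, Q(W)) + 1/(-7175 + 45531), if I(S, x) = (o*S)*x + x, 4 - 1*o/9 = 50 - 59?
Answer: 11366570465/38356 ≈ 2.9634e+5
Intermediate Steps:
o = 117 (o = 36 - 9*(50 - 59) = 36 - 9*(-9) = 36 + 81 = 117)
W = -17 (W = -2 + (-2 - 3)*3 = -2 - 5*3 = -2 - 15 = -17)
I(S, x) = x + 117*S*x (I(S, x) = (117*S)*x + x = 117*S*x + x = x + 117*S*x)
I(-149, Q(W)) + 1/(-7175 + 45531) = -17*(1 + 117*(-149)) + 1/(-7175 + 45531) = -17*(1 - 17433) + 1/38356 = -17*(-17432) + 1/38356 = 296344 + 1/38356 = 11366570465/38356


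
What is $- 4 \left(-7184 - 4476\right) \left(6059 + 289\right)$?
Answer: $296070720$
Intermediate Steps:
$- 4 \left(-7184 - 4476\right) \left(6059 + 289\right) = - 4 \left(\left(-11660\right) 6348\right) = \left(-4\right) \left(-74017680\right) = 296070720$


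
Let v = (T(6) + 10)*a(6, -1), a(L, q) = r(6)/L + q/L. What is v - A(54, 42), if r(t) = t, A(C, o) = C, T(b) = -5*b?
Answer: -212/3 ≈ -70.667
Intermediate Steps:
a(L, q) = 6/L + q/L
v = -50/3 (v = (-5*6 + 10)*((6 - 1)/6) = (-30 + 10)*((⅙)*5) = -20*⅚ = -50/3 ≈ -16.667)
v - A(54, 42) = -50/3 - 1*54 = -50/3 - 54 = -212/3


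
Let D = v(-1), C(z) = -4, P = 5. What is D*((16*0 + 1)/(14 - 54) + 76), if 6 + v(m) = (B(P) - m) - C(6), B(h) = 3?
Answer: 3039/20 ≈ 151.95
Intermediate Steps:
v(m) = 1 - m (v(m) = -6 + ((3 - m) - 1*(-4)) = -6 + ((3 - m) + 4) = -6 + (7 - m) = 1 - m)
D = 2 (D = 1 - 1*(-1) = 1 + 1 = 2)
D*((16*0 + 1)/(14 - 54) + 76) = 2*((16*0 + 1)/(14 - 54) + 76) = 2*((0 + 1)/(-40) + 76) = 2*(1*(-1/40) + 76) = 2*(-1/40 + 76) = 2*(3039/40) = 3039/20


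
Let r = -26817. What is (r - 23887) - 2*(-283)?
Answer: -50138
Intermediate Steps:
(r - 23887) - 2*(-283) = (-26817 - 23887) - 2*(-283) = -50704 + 566 = -50138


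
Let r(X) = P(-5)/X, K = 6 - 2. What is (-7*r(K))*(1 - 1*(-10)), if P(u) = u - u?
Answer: 0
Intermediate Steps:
P(u) = 0
K = 4
r(X) = 0 (r(X) = 0/X = 0)
(-7*r(K))*(1 - 1*(-10)) = (-7*0)*(1 - 1*(-10)) = 0*(1 + 10) = 0*11 = 0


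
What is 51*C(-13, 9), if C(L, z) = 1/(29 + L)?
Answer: 51/16 ≈ 3.1875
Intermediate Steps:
51*C(-13, 9) = 51/(29 - 13) = 51/16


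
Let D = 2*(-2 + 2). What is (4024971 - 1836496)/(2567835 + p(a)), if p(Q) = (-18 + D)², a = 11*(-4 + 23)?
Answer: 2188475/2568159 ≈ 0.85216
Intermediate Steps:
a = 209 (a = 11*19 = 209)
D = 0 (D = 2*0 = 0)
p(Q) = 324 (p(Q) = (-18 + 0)² = (-18)² = 324)
(4024971 - 1836496)/(2567835 + p(a)) = (4024971 - 1836496)/(2567835 + 324) = 2188475/2568159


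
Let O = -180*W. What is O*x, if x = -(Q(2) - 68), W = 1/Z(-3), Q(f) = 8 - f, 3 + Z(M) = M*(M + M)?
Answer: -744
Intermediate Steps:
Z(M) = -3 + 2*M² (Z(M) = -3 + M*(M + M) = -3 + M*(2*M) = -3 + 2*M²)
W = 1/15 (W = 1/(-3 + 2*(-3)²) = 1/(-3 + 2*9) = 1/(-3 + 18) = 1/15 ≈ 0.066667)
O = -12 (O = -180*1/15 = -12)
x = 62 (x = -((8 - 1*2) - 68) = -((8 - 2) - 68) = -(6 - 68) = -1*(-62) = 62)
O*x = -12*62 = -744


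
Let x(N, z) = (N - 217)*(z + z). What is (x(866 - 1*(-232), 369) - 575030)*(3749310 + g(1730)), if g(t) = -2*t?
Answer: 281493135800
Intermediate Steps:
x(N, z) = 2*z*(-217 + N) (x(N, z) = (-217 + N)*(2*z) = 2*z*(-217 + N))
(x(866 - 1*(-232), 369) - 575030)*(3749310 + g(1730)) = (2*369*(-217 + (866 - 1*(-232))) - 575030)*(3749310 - 2*1730) = (2*369*(-217 + (866 + 232)) - 575030)*(3749310 - 3460) = (2*369*(-217 + 1098) - 575030)*3745850 = (2*369*881 - 575030)*3745850 = (650178 - 575030)*3745850 = 75148*3745850 = 281493135800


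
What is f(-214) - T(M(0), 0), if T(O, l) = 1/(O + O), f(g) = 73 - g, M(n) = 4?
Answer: 2295/8 ≈ 286.88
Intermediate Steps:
T(O, l) = 1/(2*O)
f(-214) - T(M(0), 0) = (73 - 1*(-214)) - 1/(2*4) = (73 + 214) - 1/(2*4) = 287 - 1*⅛ = 287 - ⅛ = 2295/8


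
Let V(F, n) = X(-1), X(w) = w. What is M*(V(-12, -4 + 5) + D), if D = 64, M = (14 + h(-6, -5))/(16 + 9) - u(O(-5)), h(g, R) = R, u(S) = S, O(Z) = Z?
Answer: 8442/25 ≈ 337.68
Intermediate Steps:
V(F, n) = -1
M = 134/25 (M = (14 - 5)/(16 + 9) - 1*(-5) = 9/25 + 5 = 134/25 ≈ 5.3600)
M*(V(-12, -4 + 5) + D) = 134*(-1 + 64)/25 = (134/25)*63 = 8442/25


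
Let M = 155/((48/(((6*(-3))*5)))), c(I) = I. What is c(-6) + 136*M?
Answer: -39531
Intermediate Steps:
M = -2325/8 (M = 155/((48/((-18*5)))) = 155/((48/(-90))) = 155/((48*(-1/90))) = 155/(-8/15) = 155*(-15/8) = -2325/8 ≈ -290.63)
c(-6) + 136*M = -6 + 136*(-2325/8) = -6 - 39525 = -39531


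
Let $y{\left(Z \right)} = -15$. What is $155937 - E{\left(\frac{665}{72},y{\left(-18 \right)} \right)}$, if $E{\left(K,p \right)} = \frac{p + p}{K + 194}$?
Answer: $\frac{2281828281}{14633} \approx 1.5594 \cdot 10^{5}$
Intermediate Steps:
$E{\left(K,p \right)} = \frac{2 p}{194 + K}$
$155937 - E{\left(\frac{665}{72},y{\left(-18 \right)} \right)} = 155937 - 2 \left(-15\right) \frac{1}{194 + \frac{665}{72}} = 155937 - 2 \left(-15\right) \frac{1}{\frac{14633}{72}} = 155937 - 2 \left(-15\right) \frac{72}{14633} = 155937 - - \frac{2160}{14633} = 155937 + \frac{2160}{14633} = \frac{2281828281}{14633}$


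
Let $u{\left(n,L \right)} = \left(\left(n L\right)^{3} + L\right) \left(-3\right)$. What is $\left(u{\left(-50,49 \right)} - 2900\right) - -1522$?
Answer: $44118373475$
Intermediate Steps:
$u{\left(n,L \right)} = - 3 L - 3 L^{3} n^{3}$ ($u{\left(n,L \right)} = \left(\left(L n\right)^{3} + L\right) \left(-3\right) = \left(L^{3} n^{3} + L\right) \left(-3\right) = \left(L + L^{3} n^{3}\right) \left(-3\right) = - 3 L - 3 L^{3} n^{3}$)
$\left(u{\left(-50,49 \right)} - 2900\right) - -1522 = \left(\left(-3\right) 49 \left(1 + 49^{2} \left(-50\right)^{3}\right) - 2900\right) - -1522 = \left(\left(-3\right) 49 \left(1 + 2401 \left(-125000\right)\right) - 2900\right) + \left(-73 + 1595\right) = \left(\left(-3\right) 49 \left(1 - 300125000\right) - 2900\right) + 1522 = \left(\left(-3\right) 49 \left(-300124999\right) - 2900\right) + 1522 = \left(44118374853 - 2900\right) + 1522 = 44118371953 + 1522 = 44118373475$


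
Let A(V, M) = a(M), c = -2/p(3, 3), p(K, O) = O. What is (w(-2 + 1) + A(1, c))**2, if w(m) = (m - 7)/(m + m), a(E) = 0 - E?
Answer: 196/9 ≈ 21.778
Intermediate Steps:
a(E) = -E
c = -2/3 ≈ -0.66667
A(V, M) = -M
w(m) = (-7 + m)/(2*m) (w(m) = (-7 + m)/((2*m)) = (-7 + m)*(1/(2*m)) = (-7 + m)/(2*m))
(w(-2 + 1) + A(1, c))**2 = ((-7 + (-2 + 1))/(2*(-2 + 1)) - 1*(-2/3))**2 = ((1/2)*(-7 - 1)/(-1) + 2/3)**2 = ((1/2)*(-1)*(-8) + 2/3)**2 = (4 + 2/3)**2 = (14/3)**2 = 196/9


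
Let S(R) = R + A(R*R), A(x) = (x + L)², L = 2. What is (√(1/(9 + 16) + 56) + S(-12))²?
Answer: (106520 + √1401)²/25 ≈ 4.5418e+8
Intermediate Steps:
A(x) = (2 + x)² (A(x) = (x + 2)² = (2 + x)²)
S(R) = R + (2 + R²)² (S(R) = R + (2 + R*R)² = R + (2 + R²)²)
(√(1/(9 + 16) + 56) + S(-12))² = (√(1/(9 + 16) + 56) + (-12 + (2 + (-12)²)²))² = (√(1/25 + 56) + (-12 + (2 + 144)²))² = (√(1/25 + 56) + (-12 + 146²))² = (√(1401/25) + (-12 + 21316))² = (√1401/5 + 21304)² = (21304 + √1401/5)²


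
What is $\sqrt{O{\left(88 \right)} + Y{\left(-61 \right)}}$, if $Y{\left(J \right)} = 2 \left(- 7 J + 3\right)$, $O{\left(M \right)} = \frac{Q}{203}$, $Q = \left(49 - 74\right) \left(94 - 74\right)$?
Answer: $\frac{32 \sqrt{34510}}{203} \approx 29.284$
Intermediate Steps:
$Q = -500$ ($Q = \left(-25\right) 20 = -500$)
$O{\left(M \right)} = - \frac{500}{203}$
$Y{\left(J \right)} = 6 - 14 J$ ($Y{\left(J \right)} = 2 \left(3 - 7 J\right) = 6 - 14 J$)
$\sqrt{O{\left(88 \right)} + Y{\left(-61 \right)}} = \sqrt{- \frac{500}{203} + \left(6 - -854\right)} = \sqrt{- \frac{500}{203} + \left(6 + 854\right)} = \sqrt{- \frac{500}{203} + 860} = \sqrt{\frac{174080}{203}} = \frac{32 \sqrt{34510}}{203}$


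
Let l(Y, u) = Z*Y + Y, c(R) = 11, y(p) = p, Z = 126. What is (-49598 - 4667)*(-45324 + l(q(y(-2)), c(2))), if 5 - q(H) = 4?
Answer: 2452615205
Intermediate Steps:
q(H) = 1 (q(H) = 5 - 1*4 = 5 - 4 = 1)
l(Y, u) = 127*Y (l(Y, u) = 126*Y + Y = 127*Y)
(-49598 - 4667)*(-45324 + l(q(y(-2)), c(2))) = (-49598 - 4667)*(-45324 + 127*1) = -54265*(-45324 + 127) = -54265*(-45197) = 2452615205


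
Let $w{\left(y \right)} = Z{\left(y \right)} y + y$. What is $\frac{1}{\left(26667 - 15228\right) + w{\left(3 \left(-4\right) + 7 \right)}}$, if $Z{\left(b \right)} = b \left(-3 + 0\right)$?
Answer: $\frac{1}{11359} \approx 8.8036 \cdot 10^{-5}$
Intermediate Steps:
$Z{\left(b \right)} = - 3 b$ ($Z{\left(b \right)} = b \left(-3\right) = - 3 b$)
$w{\left(y \right)} = y - 3 y^{2}$ ($w{\left(y \right)} = - 3 y y + y = - 3 y^{2} + y = y - 3 y^{2}$)
$\frac{1}{\left(26667 - 15228\right) + w{\left(3 \left(-4\right) + 7 \right)}} = \frac{1}{\left(26667 - 15228\right) + \left(3 \left(-4\right) + 7\right) \left(1 - 3 \left(3 \left(-4\right) + 7\right)\right)} = \frac{1}{11439 + \left(-12 + 7\right) \left(1 - 3 \left(-12 + 7\right)\right)} = \frac{1}{11439 - 5 \left(1 - -15\right)} = \frac{1}{11439 - 5 \left(1 + 15\right)} = \frac{1}{11439 - 80} = \frac{1}{11359}$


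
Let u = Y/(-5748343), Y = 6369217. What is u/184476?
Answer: -6369217/1060431323268 ≈ -6.0063e-6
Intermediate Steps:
u = -6369217/5748343 (u = 6369217/(-5748343) = 6369217*(-1/5748343) = -6369217/5748343 ≈ -1.1080)
u/184476 = -6369217/5748343/184476 = -6369217/5748343*1/184476 = -6369217/1060431323268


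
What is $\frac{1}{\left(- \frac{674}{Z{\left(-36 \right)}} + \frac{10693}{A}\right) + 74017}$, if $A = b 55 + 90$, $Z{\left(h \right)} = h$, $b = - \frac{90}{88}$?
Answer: $\frac{270}{20075189} \approx 1.3449 \cdot 10^{-5}$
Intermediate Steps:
$b = - \frac{45}{44}$ ($b = \left(-90\right) \frac{1}{88} = - \frac{45}{44} \approx -1.0227$)
$A = \frac{135}{4}$ ($A = \left(- \frac{45}{44}\right) 55 + 90 = - \frac{225}{4} + 90 = \frac{135}{4} \approx 33.75$)
$\frac{1}{\left(- \frac{674}{Z{\left(-36 \right)}} + \frac{10693}{A}\right) + 74017} = \frac{1}{\left(- \frac{674}{-36} + \frac{10693}{\frac{135}{4}}\right) + 74017} = \frac{1}{\left(\left(-674\right) \left(- \frac{1}{36}\right) + 10693 \cdot \frac{4}{135}\right) + 74017} = \frac{1}{\left(\frac{337}{18} + \frac{42772}{135}\right) + 74017} = \frac{1}{\frac{90599}{270} + 74017} = \frac{1}{\frac{20075189}{270}} = \frac{270}{20075189}$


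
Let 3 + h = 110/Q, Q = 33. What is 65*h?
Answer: 65/3 ≈ 21.667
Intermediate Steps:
h = ⅓ (h = -3 + 110/33 = -3 + 110*(1/33) = -3 + 10/3 = ⅓ ≈ 0.33333)
65*h = 65*(⅓) = 65/3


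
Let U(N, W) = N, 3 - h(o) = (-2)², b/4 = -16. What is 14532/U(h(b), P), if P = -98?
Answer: -14532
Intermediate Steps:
b = -64 (b = 4*(-16) = -64)
h(o) = -1 (h(o) = 3 - 1*(-2)² = 3 - 1*4 = 3 - 4 = -1)
14532/U(h(b), P) = 14532/(-1) = 14532*(-1) = -14532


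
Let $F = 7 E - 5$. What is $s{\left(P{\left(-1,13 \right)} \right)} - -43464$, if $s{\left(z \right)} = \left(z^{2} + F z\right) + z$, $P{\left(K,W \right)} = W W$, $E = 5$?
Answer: $77264$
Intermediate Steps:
$F = 30$ ($F = 7 \cdot 5 - 5 = 35 - 5 = 30$)
$P{\left(K,W \right)} = W^{2}$
$s{\left(z \right)} = z^{2} + 31 z$ ($s{\left(z \right)} = \left(z^{2} + 30 z\right) + z = z^{2} + 31 z$)
$s{\left(P{\left(-1,13 \right)} \right)} - -43464 = 13^{2} \left(31 + 13^{2}\right) - -43464 = 169 \left(31 + 169\right) + 43464 = 169 \cdot 200 + 43464 = 33800 + 43464 = 77264$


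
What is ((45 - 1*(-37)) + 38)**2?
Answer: 14400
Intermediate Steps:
((45 - 1*(-37)) + 38)**2 = ((45 + 37) + 38)**2 = (82 + 38)**2 = 120**2 = 14400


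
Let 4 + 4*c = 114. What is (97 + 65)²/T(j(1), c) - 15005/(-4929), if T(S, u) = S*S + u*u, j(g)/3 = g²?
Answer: 563357009/15087669 ≈ 37.339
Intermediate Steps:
c = 55/2 (c = -1 + (¼)*114 = -1 + 57/2 = 55/2 ≈ 27.500)
j(g) = 3*g²
T(S, u) = S² + u²
(97 + 65)²/T(j(1), c) - 15005/(-4929) = (97 + 65)²/((3*1²)² + (55/2)²) - 15005/(-4929) = 162²/((3*1)² + 3025/4) - 15005*(-1/4929) = 26244/(3² + 3025/4) + 15005/4929 = 26244/(9 + 3025/4) + 15005/4929 = 26244/(3061/4) + 15005/4929 = 26244*(4/3061) + 15005/4929 = 104976/3061 + 15005/4929 = 563357009/15087669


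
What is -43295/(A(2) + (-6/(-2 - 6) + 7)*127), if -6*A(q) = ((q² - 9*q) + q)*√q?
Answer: -97401380/2214263 + 197920*√2/2214263 ≈ -43.862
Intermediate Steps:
A(q) = -√q*(q² - 8*q)/6 (A(q) = -((q² - 9*q) + q)*√q/6 = -(q² - 8*q)*√q/6 = -√q*(q² - 8*q)/6)
-43295/(A(2) + (-6/(-2 - 6) + 7)*127) = -43295/(2^(3/2)*(8 - 1*2)/6 + (-6/(-2 - 6) + 7)*127) = -43295/((2*√2)*(8 - 2)/6 + (-6/(-8) + 7)*127) = -43295/((⅙)*(2*√2)*6 + (-6*(-⅛) + 7)*127) = -43295/(2*√2 + (¾ + 7)*127) = -43295/(2*√2 + (31/4)*127) = -43295/(2*√2 + 3937/4) = -43295/(3937/4 + 2*√2)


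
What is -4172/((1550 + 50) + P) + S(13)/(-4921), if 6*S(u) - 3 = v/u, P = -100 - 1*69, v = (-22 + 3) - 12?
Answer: -266897264/91545363 ≈ -2.9155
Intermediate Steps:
v = -31 (v = -19 - 12 = -31)
P = -169 (P = -100 - 69 = -169)
S(u) = 1/2 - 31/(6*u) (S(u) = 1/2 + (-31/u)/6 = 1/2 - 31/(6*u))
-4172/((1550 + 50) + P) + S(13)/(-4921) = -4172/((1550 + 50) - 169) + ((1/6)*(-31 + 3*13)/13)/(-4921) = -4172/(1600 - 169) + ((1/6)*(1/13)*(-31 + 39))*(-1/4921) = -4172/1431 + ((1/6)*(1/13)*8)*(-1/4921) = -4172*1/1431 + (4/39)*(-1/4921) = -4172/1431 - 4/191919 = -266897264/91545363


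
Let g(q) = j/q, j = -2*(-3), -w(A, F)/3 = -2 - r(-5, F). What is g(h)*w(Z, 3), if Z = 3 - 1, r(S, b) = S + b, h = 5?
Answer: 0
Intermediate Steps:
Z = 2
w(A, F) = -9 + 3*F (w(A, F) = -3*(-2 - (-5 + F)) = -3*(-2 + (5 - F)) = -3*(3 - F) = -9 + 3*F)
j = 6
g(q) = 6/q
g(h)*w(Z, 3) = (6/5)*(-9 + 3*3) = (6*(⅕))*(-9 + 9) = (6/5)*0 = 0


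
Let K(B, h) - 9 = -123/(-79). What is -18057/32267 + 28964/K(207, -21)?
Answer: 36908435057/13455339 ≈ 2743.0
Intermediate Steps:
K(B, h) = 834/79 (K(B, h) = 9 - 123/(-79) = 9 - 123*(-1/79) = 9 + 123/79 = 834/79)
-18057/32267 + 28964/K(207, -21) = -18057/32267 + 28964/(834/79) = -18057*1/32267 + 28964*(79/834) = -18057/32267 + 1144078/417 = 36908435057/13455339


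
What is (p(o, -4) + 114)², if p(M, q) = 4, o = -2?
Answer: 13924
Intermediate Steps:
(p(o, -4) + 114)² = (4 + 114)² = 118² = 13924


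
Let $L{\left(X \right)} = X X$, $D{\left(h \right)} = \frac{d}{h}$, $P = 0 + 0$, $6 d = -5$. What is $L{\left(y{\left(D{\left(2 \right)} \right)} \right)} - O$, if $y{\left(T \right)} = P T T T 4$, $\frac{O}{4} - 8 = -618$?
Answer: $2440$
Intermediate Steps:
$d = - \frac{5}{6}$ ($d = \frac{1}{6} \left(-5\right) = - \frac{5}{6} \approx -0.83333$)
$P = 0$
$O = -2440$ ($O = 32 + 4 \left(-618\right) = 32 - 2472 = -2440$)
$D{\left(h \right)} = - \frac{5}{6 h}$
$y{\left(T \right)} = 0$ ($y{\left(T \right)} = 0 T T T 4 = 0 T^{2} \cdot 4 = 0 \cdot 4 T^{2} = 0$)
$L{\left(X \right)} = X^{2}$
$L{\left(y{\left(D{\left(2 \right)} \right)} \right)} - O = 0^{2} - -2440 = 0 + 2440 = 2440$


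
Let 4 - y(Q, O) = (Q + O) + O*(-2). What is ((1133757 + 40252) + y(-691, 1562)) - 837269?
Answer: 338997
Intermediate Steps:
y(Q, O) = 4 + O - Q (y(Q, O) = 4 - ((Q + O) + O*(-2)) = 4 - ((O + Q) - 2*O) = 4 - (Q - O) = 4 + (O - Q) = 4 + O - Q)
((1133757 + 40252) + y(-691, 1562)) - 837269 = ((1133757 + 40252) + (4 + 1562 - 1*(-691))) - 837269 = (1174009 + (4 + 1562 + 691)) - 837269 = (1174009 + 2257) - 837269 = 1176266 - 837269 = 338997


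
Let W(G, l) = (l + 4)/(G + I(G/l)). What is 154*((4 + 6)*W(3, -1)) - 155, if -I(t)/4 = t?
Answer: 153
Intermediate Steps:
I(t) = -4*t
W(G, l) = (4 + l)/(G - 4*G/l) (W(G, l) = (l + 4)/(G - 4*G/l) = (4 + l)/(G - 4*G/l))
154*((4 + 6)*W(3, -1)) - 155 = 154*((4 + 6)*(-1*(4 - 1)/(3*(-4 - 1)))) - 155 = 154*(10*(-1*⅓*3/(-5))) - 155 = 154*(10*(-1*⅓*(-⅕)*3)) - 155 = 154*(10*(⅕)) - 155 = 154*2 - 155 = 308 - 155 = 153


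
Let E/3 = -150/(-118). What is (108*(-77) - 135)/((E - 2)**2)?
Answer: -29417931/11449 ≈ -2569.5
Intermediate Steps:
E = 225/59 (E = 3*(-150/(-118)) = 3*(-150*(-1/118)) = 3*(75/59) = 225/59 ≈ 3.8136)
(108*(-77) - 135)/((E - 2)**2) = (108*(-77) - 135)/((225/59 - 2)**2) = (-8316 - 135)/((107/59)**2) = -8451/11449/3481 = -8451*3481/11449 = -29417931/11449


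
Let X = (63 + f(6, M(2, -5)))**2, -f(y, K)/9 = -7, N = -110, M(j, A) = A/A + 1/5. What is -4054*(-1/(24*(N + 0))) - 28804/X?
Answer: -5850161/1746360 ≈ -3.3499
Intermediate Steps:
M(j, A) = 6/5 (M(j, A) = 1 + 1*(1/5) = 1 + 1/5 = 6/5)
f(y, K) = 63 (f(y, K) = -9*(-7) = 63)
X = 15876 (X = (63 + 63)**2 = 126**2 = 15876)
-4054*(-1/(24*(N + 0))) - 28804/X = -4054*(-1/(24*(-110 + 0))) - 28804/15876 = -4054/((-24*(-110))) - 28804*1/15876 = -4054/2640 - 7201/3969 = -4054*1/2640 - 7201/3969 = -2027/1320 - 7201/3969 = -5850161/1746360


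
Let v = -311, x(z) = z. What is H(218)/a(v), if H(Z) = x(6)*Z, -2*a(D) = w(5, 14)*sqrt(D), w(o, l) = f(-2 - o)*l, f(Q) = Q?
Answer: -1308*I*sqrt(311)/15239 ≈ -1.5137*I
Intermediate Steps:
w(o, l) = l*(-2 - o) (w(o, l) = (-2 - o)*l = l*(-2 - o))
a(D) = 49*sqrt(D) (a(D) = -(-1*14*(2 + 5))*sqrt(D)/2 = -(-1*14*7)*sqrt(D)/2 = -(-49)*sqrt(D) = 49*sqrt(D))
H(Z) = 6*Z
H(218)/a(v) = (6*218)/((49*sqrt(-311))) = 1308/((49*(I*sqrt(311)))) = 1308/((49*I*sqrt(311))) = 1308*(-I*sqrt(311)/15239) = -1308*I*sqrt(311)/15239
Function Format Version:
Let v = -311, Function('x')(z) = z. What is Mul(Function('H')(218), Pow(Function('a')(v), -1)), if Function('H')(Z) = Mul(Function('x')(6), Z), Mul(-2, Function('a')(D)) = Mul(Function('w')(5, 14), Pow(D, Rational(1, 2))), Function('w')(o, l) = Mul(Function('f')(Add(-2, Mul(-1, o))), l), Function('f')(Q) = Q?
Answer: Mul(Rational(-1308, 15239), I, Pow(311, Rational(1, 2))) ≈ Mul(-1.5137, I)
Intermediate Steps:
Function('w')(o, l) = Mul(l, Add(-2, Mul(-1, o))) (Function('w')(o, l) = Mul(Add(-2, Mul(-1, o)), l) = Mul(l, Add(-2, Mul(-1, o))))
Function('a')(D) = Mul(49, Pow(D, Rational(1, 2))) (Function('a')(D) = Mul(Rational(-1, 2), Mul(Mul(-1, 14, Add(2, 5)), Pow(D, Rational(1, 2)))) = Mul(Rational(-1, 2), Mul(Mul(-1, 14, 7), Pow(D, Rational(1, 2)))) = Mul(Rational(-1, 2), Mul(-98, Pow(D, Rational(1, 2)))) = Mul(49, Pow(D, Rational(1, 2))))
Function('H')(Z) = Mul(6, Z)
Mul(Function('H')(218), Pow(Function('a')(v), -1)) = Mul(Mul(6, 218), Pow(Mul(49, Pow(-311, Rational(1, 2))), -1)) = Mul(1308, Pow(Mul(49, Mul(I, Pow(311, Rational(1, 2)))), -1)) = Mul(1308, Pow(Mul(49, I, Pow(311, Rational(1, 2))), -1)) = Mul(1308, Mul(Rational(-1, 15239), I, Pow(311, Rational(1, 2)))) = Mul(Rational(-1308, 15239), I, Pow(311, Rational(1, 2)))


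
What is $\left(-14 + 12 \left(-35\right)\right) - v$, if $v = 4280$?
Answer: $-4714$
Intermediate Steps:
$\left(-14 + 12 \left(-35\right)\right) - v = \left(-14 + 12 \left(-35\right)\right) - 4280 = \left(-14 - 420\right) - 4280 = -434 - 4280 = -4714$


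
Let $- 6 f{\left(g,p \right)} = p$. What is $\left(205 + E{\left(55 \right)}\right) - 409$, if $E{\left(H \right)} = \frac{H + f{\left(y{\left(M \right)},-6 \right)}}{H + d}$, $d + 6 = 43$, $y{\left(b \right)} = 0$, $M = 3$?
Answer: $- \frac{4678}{23} \approx -203.39$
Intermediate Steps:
$f{\left(g,p \right)} = - \frac{p}{6}$
$d = 37$ ($d = -6 + 43 = 37$)
$E{\left(H \right)} = \frac{1 + H}{37 + H}$ ($E{\left(H \right)} = \frac{H - -1}{H + 37} = \frac{H + 1}{37 + H} = \frac{1 + H}{37 + H}$)
$\left(205 + E{\left(55 \right)}\right) - 409 = \left(205 + \frac{1 + 55}{37 + 55}\right) - 409 = \left(205 + \frac{1}{92} \cdot 56\right) - 409 = \left(205 + \frac{14}{23}\right) - 409 = \frac{4729}{23} - 409 = - \frac{4678}{23}$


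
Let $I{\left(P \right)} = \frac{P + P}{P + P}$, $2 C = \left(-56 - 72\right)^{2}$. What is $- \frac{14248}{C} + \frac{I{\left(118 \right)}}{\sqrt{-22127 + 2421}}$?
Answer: $- \frac{1781}{1024} - \frac{i \sqrt{19706}}{19706} \approx -1.7393 - 0.0071236 i$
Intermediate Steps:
$C = 8192$ ($C = \frac{\left(-56 - 72\right)^{2}}{2} = \frac{\left(-128\right)^{2}}{2} = \frac{1}{2} \cdot 16384 = 8192$)
$I{\left(P \right)} = 1$ ($I{\left(P \right)} = \frac{2 P}{2 P} = 2 P \frac{1}{2 P} = 1$)
$- \frac{14248}{C} + \frac{I{\left(118 \right)}}{\sqrt{-22127 + 2421}} = - \frac{14248}{8192} + 1 \frac{1}{\sqrt{-22127 + 2421}} = \left(-14248\right) \frac{1}{8192} + 1 \frac{1}{\sqrt{-19706}} = - \frac{1781}{1024} + 1 \frac{1}{i \sqrt{19706}} = - \frac{1781}{1024} + 1 \left(- \frac{i \sqrt{19706}}{19706}\right) = - \frac{1781}{1024} - \frac{i \sqrt{19706}}{19706}$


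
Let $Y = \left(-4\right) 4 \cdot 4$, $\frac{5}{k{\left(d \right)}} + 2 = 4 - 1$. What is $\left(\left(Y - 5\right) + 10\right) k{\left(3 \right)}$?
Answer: $-295$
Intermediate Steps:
$k{\left(d \right)} = 5$ ($k{\left(d \right)} = \frac{5}{-2 + \left(4 - 1\right)} = \frac{5}{-2 + 3} = \frac{5}{1} = 5 \cdot 1 = 5$)
$Y = -64$ ($Y = \left(-16\right) 4 = -64$)
$\left(\left(Y - 5\right) + 10\right) k{\left(3 \right)} = \left(\left(-64 - 5\right) + 10\right) 5 = \left(-69 + 10\right) 5 = \left(-59\right) 5 = -295$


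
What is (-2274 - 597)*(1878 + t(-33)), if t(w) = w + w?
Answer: -5202252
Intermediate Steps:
t(w) = 2*w
(-2274 - 597)*(1878 + t(-33)) = (-2274 - 597)*(1878 + 2*(-33)) = -2871*(1878 - 66) = -2871*1812 = -5202252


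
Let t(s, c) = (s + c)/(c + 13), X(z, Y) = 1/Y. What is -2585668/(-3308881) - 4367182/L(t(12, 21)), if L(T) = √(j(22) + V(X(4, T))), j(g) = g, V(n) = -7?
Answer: 2585668/3308881 - 4367182*√15/15 ≈ -1.1276e+6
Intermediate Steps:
X(z, Y) = 1/Y
t(s, c) = (c + s)/(13 + c)
L(T) = √15 (L(T) = √(22 - 7) = √15)
-2585668/(-3308881) - 4367182/L(t(12, 21)) = -2585668/(-3308881) - 4367182*√15/15 = -2585668*(-1/3308881) - 4367182*√15/15 = 2585668/3308881 - 4367182*√15/15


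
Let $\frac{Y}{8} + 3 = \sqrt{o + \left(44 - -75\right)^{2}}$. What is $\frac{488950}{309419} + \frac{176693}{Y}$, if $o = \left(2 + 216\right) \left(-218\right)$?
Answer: $\frac{- 4969130597 i + 1066800 \sqrt{3707}}{675096 \left(i + \sqrt{3707}\right)} \approx -0.40527 - 120.89 i$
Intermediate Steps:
$o = -47524$ ($o = 218 \left(-218\right) = -47524$)
$Y = -24 + 24 i \sqrt{3707}$ ($Y = -24 + 8 \sqrt{-47524 + \left(44 - -75\right)^{2}} = -24 + 8 \sqrt{-47524 + \left(44 + 75\right)^{2}} = -24 + 8 \sqrt{-47524 + 119^{2}} = -24 + 8 \sqrt{-47524 + 14161} = -24 + 8 \sqrt{-33363} = -24 + 8 \cdot 3 i \sqrt{3707} = -24 + 24 i \sqrt{3707} \approx -24.0 + 1461.2 i$)
$\frac{488950}{309419} + \frac{176693}{Y} = \frac{488950}{309419} + \frac{176693}{-24 + 24 i \sqrt{3707}} = 488950 \cdot \frac{1}{309419} + \frac{176693}{-24 + 24 i \sqrt{3707}} = \frac{44450}{28129} + \frac{176693}{-24 + 24 i \sqrt{3707}}$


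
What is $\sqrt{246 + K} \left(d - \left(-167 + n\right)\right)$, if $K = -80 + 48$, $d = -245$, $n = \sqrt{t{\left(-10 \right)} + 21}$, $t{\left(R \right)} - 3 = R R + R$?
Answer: $\sqrt{214} \left(-78 - \sqrt{114}\right) \approx -1297.2$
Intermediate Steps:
$t{\left(R \right)} = 3 + R + R^{2}$ ($t{\left(R \right)} = 3 + \left(R R + R\right) = 3 + \left(R^{2} + R\right) = 3 + \left(R + R^{2}\right) = 3 + R + R^{2}$)
$n = \sqrt{114}$ ($n = \sqrt{\left(3 - 10 + \left(-10\right)^{2}\right) + 21} = \sqrt{\left(3 - 10 + 100\right) + 21} = \sqrt{93 + 21} = \sqrt{114} \approx 10.677$)
$K = -32$
$\sqrt{246 + K} \left(d - \left(-167 + n\right)\right) = \sqrt{246 - 32} \left(-245 + \left(167 - \sqrt{114}\right)\right) = \sqrt{214} \left(-78 - \sqrt{114}\right)$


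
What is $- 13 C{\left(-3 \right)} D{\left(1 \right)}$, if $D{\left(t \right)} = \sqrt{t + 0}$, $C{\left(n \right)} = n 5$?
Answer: $195$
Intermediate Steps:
$C{\left(n \right)} = 5 n$
$D{\left(t \right)} = \sqrt{t}$
$- 13 C{\left(-3 \right)} D{\left(1 \right)} = - 13 \cdot 5 \left(-3\right) \sqrt{1} = \left(-13\right) \left(-15\right) 1 = 195 \cdot 1 = 195$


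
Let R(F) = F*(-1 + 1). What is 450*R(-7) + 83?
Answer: 83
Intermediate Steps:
R(F) = 0 (R(F) = F*0 = 0)
450*R(-7) + 83 = 450*0 + 83 = 0 + 83 = 83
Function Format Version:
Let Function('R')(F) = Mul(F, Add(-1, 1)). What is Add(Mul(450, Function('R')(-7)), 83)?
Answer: 83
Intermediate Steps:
Function('R')(F) = 0 (Function('R')(F) = Mul(F, 0) = 0)
Add(Mul(450, Function('R')(-7)), 83) = Add(Mul(450, 0), 83) = Add(0, 83) = 83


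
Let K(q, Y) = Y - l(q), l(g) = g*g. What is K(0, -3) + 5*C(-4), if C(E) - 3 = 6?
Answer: 42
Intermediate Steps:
l(g) = g**2
C(E) = 9 (C(E) = 3 + 6 = 9)
K(q, Y) = Y - q**2
K(0, -3) + 5*C(-4) = (-3 - 1*0**2) + 5*9 = (-3 - 1*0) + 45 = (-3 + 0) + 45 = -3 + 45 = 42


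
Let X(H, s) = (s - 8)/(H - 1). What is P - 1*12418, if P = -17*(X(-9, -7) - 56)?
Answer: -22983/2 ≈ -11492.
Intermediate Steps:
X(H, s) = (-8 + s)/(-1 + H)
P = 1853/2 (P = -17*((-8 - 7)/(-1 - 9) - 56) = -17*(-15/(-10) - 56) = -17*(-⅒*(-15) - 56) = -17*(3/2 - 56) = -17*(-109/2) = 1853/2 ≈ 926.50)
P - 1*12418 = 1853/2 - 1*12418 = 1853/2 - 12418 = -22983/2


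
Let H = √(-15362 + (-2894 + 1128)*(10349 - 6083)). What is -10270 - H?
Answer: -10270 - I*√7549118 ≈ -10270.0 - 2747.6*I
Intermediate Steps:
H = I*√7549118 (H = √(-15362 - 1766*4266) = √(-15362 - 7533756) = √(-7549118) = I*√7549118 ≈ 2747.6*I)
-10270 - H = -10270 - I*√7549118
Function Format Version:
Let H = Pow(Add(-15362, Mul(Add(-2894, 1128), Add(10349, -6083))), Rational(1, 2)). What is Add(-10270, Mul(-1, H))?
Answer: Add(-10270, Mul(-1, I, Pow(7549118, Rational(1, 2)))) ≈ Add(-10270., Mul(-2747.6, I))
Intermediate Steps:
H = Mul(I, Pow(7549118, Rational(1, 2))) (H = Pow(Add(-15362, Mul(-1766, 4266)), Rational(1, 2)) = Pow(Add(-15362, -7533756), Rational(1, 2)) = Pow(-7549118, Rational(1, 2)) = Mul(I, Pow(7549118, Rational(1, 2))) ≈ Mul(2747.6, I))
Add(-10270, Mul(-1, H)) = Add(-10270, Mul(-1, Mul(I, Pow(7549118, Rational(1, 2))))) = Add(-10270, Mul(-1, I, Pow(7549118, Rational(1, 2))))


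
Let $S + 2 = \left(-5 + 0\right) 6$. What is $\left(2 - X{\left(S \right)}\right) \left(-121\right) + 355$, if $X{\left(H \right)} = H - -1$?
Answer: $-3638$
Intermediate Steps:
$S = -32$ ($S = -2 + \left(-5 + 0\right) 6 = -2 - 30 = -32$)
$X{\left(H \right)} = 1 + H$ ($X{\left(H \right)} = H + 1 = 1 + H$)
$\left(2 - X{\left(S \right)}\right) \left(-121\right) + 355 = \left(2 - \left(1 - 32\right)\right) \left(-121\right) + 355 = \left(2 - -31\right) \left(-121\right) + 355 = \left(2 + 31\right) \left(-121\right) + 355 = 33 \left(-121\right) + 355 = -3993 + 355 = -3638$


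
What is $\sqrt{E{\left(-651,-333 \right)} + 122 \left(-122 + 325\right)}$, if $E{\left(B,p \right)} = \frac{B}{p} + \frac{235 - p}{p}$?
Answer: $\frac{\sqrt{305144957}}{111} \approx 157.37$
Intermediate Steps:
$E{\left(B,p \right)} = \frac{B}{p} + \frac{235 - p}{p}$
$\sqrt{E{\left(-651,-333 \right)} + 122 \left(-122 + 325\right)} = \sqrt{\frac{235 - 651 - -333}{-333} + 122 \left(-122 + 325\right)} = \sqrt{- \frac{235 - 651 + 333}{333} + 122 \cdot 203} = \sqrt{\left(- \frac{1}{333}\right) \left(-83\right) + 24766} = \sqrt{\frac{83}{333} + 24766} = \sqrt{\frac{8247161}{333}} = \frac{\sqrt{305144957}}{111}$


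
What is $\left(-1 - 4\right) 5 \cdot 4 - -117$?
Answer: $17$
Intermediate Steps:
$\left(-1 - 4\right) 5 \cdot 4 - -117 = \left(-1 - 4\right) 5 \cdot 4 + 117 = \left(-5\right) 5 \cdot 4 + 117 = \left(-25\right) 4 + 117 = -100 + 117 = 17$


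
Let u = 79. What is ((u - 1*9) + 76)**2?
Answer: 21316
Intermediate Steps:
((u - 1*9) + 76)**2 = ((79 - 1*9) + 76)**2 = ((79 - 9) + 76)**2 = (70 + 76)**2 = 146**2 = 21316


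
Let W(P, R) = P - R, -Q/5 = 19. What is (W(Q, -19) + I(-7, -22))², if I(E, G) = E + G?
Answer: 11025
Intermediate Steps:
Q = -95 (Q = -5*19 = -95)
(W(Q, -19) + I(-7, -22))² = ((-95 - 1*(-19)) + (-7 - 22))² = ((-95 + 19) - 29)² = (-76 - 29)² = (-105)² = 11025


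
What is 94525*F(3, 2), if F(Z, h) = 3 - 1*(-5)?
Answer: 756200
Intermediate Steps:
F(Z, h) = 8 (F(Z, h) = 3 + 5 = 8)
94525*F(3, 2) = 94525*8 = 756200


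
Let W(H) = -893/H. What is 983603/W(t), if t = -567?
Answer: 557702901/893 ≈ 6.2453e+5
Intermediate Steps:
983603/W(t) = 983603/((-893/(-567))) = 983603/((-893*(-1/567))) = 983603/(893/567) = 983603*(567/893) = 557702901/893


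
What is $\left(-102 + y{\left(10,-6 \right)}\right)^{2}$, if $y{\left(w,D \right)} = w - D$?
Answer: $7396$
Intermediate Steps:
$\left(-102 + y{\left(10,-6 \right)}\right)^{2} = \left(-102 + \left(10 - -6\right)\right)^{2} = \left(-102 + \left(10 + 6\right)\right)^{2} = \left(-102 + 16\right)^{2} = \left(-86\right)^{2} = 7396$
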